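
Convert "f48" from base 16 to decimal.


Input: "f48" in base 16
Positional expansion:
  Digit 'f' (value 15) x 16^2 = 3840
  Digit '4' (value 4) x 16^1 = 64
  Digit '8' (value 8) x 16^0 = 8
Sum = 3912

3912


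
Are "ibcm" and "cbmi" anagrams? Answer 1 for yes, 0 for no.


Strings: "ibcm", "cbmi"
Sorted first:  bcim
Sorted second: bcim
Sorted forms match => anagrams

1


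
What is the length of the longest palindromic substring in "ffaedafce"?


Input: "ffaedafce"
Checking substrings for palindromes:
  [0:2] "ff" (len 2) => palindrome
Longest palindromic substring: "ff" with length 2

2


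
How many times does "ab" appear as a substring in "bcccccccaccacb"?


Searching for "ab" in "bcccccccaccacb"
Scanning each position:
  Position 0: "bc" => no
  Position 1: "cc" => no
  Position 2: "cc" => no
  Position 3: "cc" => no
  Position 4: "cc" => no
  Position 5: "cc" => no
  Position 6: "cc" => no
  Position 7: "ca" => no
  Position 8: "ac" => no
  Position 9: "cc" => no
  Position 10: "ca" => no
  Position 11: "ac" => no
  Position 12: "cb" => no
Total occurrences: 0

0


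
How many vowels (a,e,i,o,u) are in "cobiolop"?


Input: cobiolop
Checking each character:
  'c' at position 0: consonant
  'o' at position 1: vowel (running total: 1)
  'b' at position 2: consonant
  'i' at position 3: vowel (running total: 2)
  'o' at position 4: vowel (running total: 3)
  'l' at position 5: consonant
  'o' at position 6: vowel (running total: 4)
  'p' at position 7: consonant
Total vowels: 4

4


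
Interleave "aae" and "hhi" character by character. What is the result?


Interleaving "aae" and "hhi":
  Position 0: 'a' from first, 'h' from second => "ah"
  Position 1: 'a' from first, 'h' from second => "ah"
  Position 2: 'e' from first, 'i' from second => "ei"
Result: ahahei

ahahei


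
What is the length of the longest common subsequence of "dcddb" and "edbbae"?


LCS of "dcddb" and "edbbae"
DP table:
           e    d    b    b    a    e
      0    0    0    0    0    0    0
  d   0    0    1    1    1    1    1
  c   0    0    1    1    1    1    1
  d   0    0    1    1    1    1    1
  d   0    0    1    1    1    1    1
  b   0    0    1    2    2    2    2
LCS length = dp[5][6] = 2

2


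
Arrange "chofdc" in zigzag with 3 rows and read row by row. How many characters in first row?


Zigzag "chofdc" into 3 rows:
Placing characters:
  'c' => row 0
  'h' => row 1
  'o' => row 2
  'f' => row 1
  'd' => row 0
  'c' => row 1
Rows:
  Row 0: "cd"
  Row 1: "hfc"
  Row 2: "o"
First row length: 2

2


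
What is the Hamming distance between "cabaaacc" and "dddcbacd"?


Comparing "cabaaacc" and "dddcbacd" position by position:
  Position 0: 'c' vs 'd' => differ
  Position 1: 'a' vs 'd' => differ
  Position 2: 'b' vs 'd' => differ
  Position 3: 'a' vs 'c' => differ
  Position 4: 'a' vs 'b' => differ
  Position 5: 'a' vs 'a' => same
  Position 6: 'c' vs 'c' => same
  Position 7: 'c' vs 'd' => differ
Total differences (Hamming distance): 6

6


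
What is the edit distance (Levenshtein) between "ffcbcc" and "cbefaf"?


Computing edit distance: "ffcbcc" -> "cbefaf"
DP table:
           c    b    e    f    a    f
      0    1    2    3    4    5    6
  f   1    1    2    3    3    4    5
  f   2    2    2    3    3    4    4
  c   3    2    3    3    4    4    5
  b   4    3    2    3    4    5    5
  c   5    4    3    3    4    5    6
  c   6    5    4    4    4    5    6
Edit distance = dp[6][6] = 6

6


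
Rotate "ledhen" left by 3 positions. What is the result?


Input: "ledhen", rotate left by 3
First 3 characters: "led"
Remaining characters: "hen"
Concatenate remaining + first: "hen" + "led" = "henled"

henled


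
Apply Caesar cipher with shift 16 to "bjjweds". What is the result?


Caesar cipher: shift "bjjweds" by 16
  'b' (pos 1) + 16 = pos 17 = 'r'
  'j' (pos 9) + 16 = pos 25 = 'z'
  'j' (pos 9) + 16 = pos 25 = 'z'
  'w' (pos 22) + 16 = pos 12 = 'm'
  'e' (pos 4) + 16 = pos 20 = 'u'
  'd' (pos 3) + 16 = pos 19 = 't'
  's' (pos 18) + 16 = pos 8 = 'i'
Result: rzzmuti

rzzmuti


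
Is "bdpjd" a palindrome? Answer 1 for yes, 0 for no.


Input: bdpjd
Reversed: djpdb
  Compare pos 0 ('b') with pos 4 ('d'): MISMATCH
  Compare pos 1 ('d') with pos 3 ('j'): MISMATCH
Result: not a palindrome

0


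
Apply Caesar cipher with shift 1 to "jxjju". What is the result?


Caesar cipher: shift "jxjju" by 1
  'j' (pos 9) + 1 = pos 10 = 'k'
  'x' (pos 23) + 1 = pos 24 = 'y'
  'j' (pos 9) + 1 = pos 10 = 'k'
  'j' (pos 9) + 1 = pos 10 = 'k'
  'u' (pos 20) + 1 = pos 21 = 'v'
Result: kykkv

kykkv


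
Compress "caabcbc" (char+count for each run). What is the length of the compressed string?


Input: caabcbc
Runs:
  'c' x 1 => "c1"
  'a' x 2 => "a2"
  'b' x 1 => "b1"
  'c' x 1 => "c1"
  'b' x 1 => "b1"
  'c' x 1 => "c1"
Compressed: "c1a2b1c1b1c1"
Compressed length: 12

12


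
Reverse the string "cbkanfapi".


Input: cbkanfapi
Reading characters right to left:
  Position 8: 'i'
  Position 7: 'p'
  Position 6: 'a'
  Position 5: 'f'
  Position 4: 'n'
  Position 3: 'a'
  Position 2: 'k'
  Position 1: 'b'
  Position 0: 'c'
Reversed: ipafnakbc

ipafnakbc


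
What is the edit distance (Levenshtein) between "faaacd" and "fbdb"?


Computing edit distance: "faaacd" -> "fbdb"
DP table:
           f    b    d    b
      0    1    2    3    4
  f   1    0    1    2    3
  a   2    1    1    2    3
  a   3    2    2    2    3
  a   4    3    3    3    3
  c   5    4    4    4    4
  d   6    5    5    4    5
Edit distance = dp[6][4] = 5

5


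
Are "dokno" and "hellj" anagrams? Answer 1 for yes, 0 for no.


Strings: "dokno", "hellj"
Sorted first:  dknoo
Sorted second: ehjll
Differ at position 0: 'd' vs 'e' => not anagrams

0


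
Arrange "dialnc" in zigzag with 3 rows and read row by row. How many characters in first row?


Zigzag "dialnc" into 3 rows:
Placing characters:
  'd' => row 0
  'i' => row 1
  'a' => row 2
  'l' => row 1
  'n' => row 0
  'c' => row 1
Rows:
  Row 0: "dn"
  Row 1: "ilc"
  Row 2: "a"
First row length: 2

2


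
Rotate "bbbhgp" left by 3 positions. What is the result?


Input: "bbbhgp", rotate left by 3
First 3 characters: "bbb"
Remaining characters: "hgp"
Concatenate remaining + first: "hgp" + "bbb" = "hgpbbb"

hgpbbb


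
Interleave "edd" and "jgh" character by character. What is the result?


Interleaving "edd" and "jgh":
  Position 0: 'e' from first, 'j' from second => "ej"
  Position 1: 'd' from first, 'g' from second => "dg"
  Position 2: 'd' from first, 'h' from second => "dh"
Result: ejdgdh

ejdgdh


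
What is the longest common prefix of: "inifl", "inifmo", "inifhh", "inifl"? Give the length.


Words: inifl, inifmo, inifhh, inifl
  Position 0: all 'i' => match
  Position 1: all 'n' => match
  Position 2: all 'i' => match
  Position 3: all 'f' => match
  Position 4: ('l', 'm', 'h', 'l') => mismatch, stop
LCP = "inif" (length 4)

4


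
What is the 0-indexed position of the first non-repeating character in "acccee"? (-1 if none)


Input: acccee
Character frequencies:
  'a': 1
  'c': 3
  'e': 2
Scanning left to right for freq == 1:
  Position 0 ('a'): unique! => answer = 0

0


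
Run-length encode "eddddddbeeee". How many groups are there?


Input: eddddddbeeee
Scanning for consecutive runs:
  Group 1: 'e' x 1 (positions 0-0)
  Group 2: 'd' x 6 (positions 1-6)
  Group 3: 'b' x 1 (positions 7-7)
  Group 4: 'e' x 4 (positions 8-11)
Total groups: 4

4


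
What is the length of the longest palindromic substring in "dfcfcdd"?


Input: "dfcfcdd"
Checking substrings for palindromes:
  [1:4] "fcf" (len 3) => palindrome
  [2:5] "cfc" (len 3) => palindrome
  [5:7] "dd" (len 2) => palindrome
Longest palindromic substring: "fcf" with length 3

3


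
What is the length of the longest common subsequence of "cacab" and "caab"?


LCS of "cacab" and "caab"
DP table:
           c    a    a    b
      0    0    0    0    0
  c   0    1    1    1    1
  a   0    1    2    2    2
  c   0    1    2    2    2
  a   0    1    2    3    3
  b   0    1    2    3    4
LCS length = dp[5][4] = 4

4


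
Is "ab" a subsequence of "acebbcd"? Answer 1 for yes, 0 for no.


Check if "ab" is a subsequence of "acebbcd"
Greedy scan:
  Position 0 ('a'): matches sub[0] = 'a'
  Position 1 ('c'): no match needed
  Position 2 ('e'): no match needed
  Position 3 ('b'): matches sub[1] = 'b'
  Position 4 ('b'): no match needed
  Position 5 ('c'): no match needed
  Position 6 ('d'): no match needed
All 2 characters matched => is a subsequence

1


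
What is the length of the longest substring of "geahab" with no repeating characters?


Input: "geahab"
Sliding window (track last position of each char):
  Position 0 ('g'): window [0,0] length 1 -- new best
  Position 1 ('e'): window [0,1] length 2 -- new best
  Position 2 ('a'): window [0,2] length 3 -- new best
  Position 3 ('h'): window [0,3] length 4 -- new best
  Position 4 ('a'): repeat (last at 2), move window start to 3
  Position 4 ('a'): window [3,4] length 2
  Position 5 ('b'): window [3,5] length 3
Longest substring with no repeats: "geah" with length 4

4


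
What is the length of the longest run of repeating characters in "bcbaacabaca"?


Input: "bcbaacabaca"
Scanning for longest run:
  Position 1 ('c'): new char, reset run to 1
  Position 2 ('b'): new char, reset run to 1
  Position 3 ('a'): new char, reset run to 1
  Position 4 ('a'): continues run of 'a', length=2
  Position 5 ('c'): new char, reset run to 1
  Position 6 ('a'): new char, reset run to 1
  Position 7 ('b'): new char, reset run to 1
  Position 8 ('a'): new char, reset run to 1
  Position 9 ('c'): new char, reset run to 1
  Position 10 ('a'): new char, reset run to 1
Longest run: 'a' with length 2

2


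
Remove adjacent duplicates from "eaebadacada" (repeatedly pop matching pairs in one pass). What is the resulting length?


Input: eaebadacada
Stack-based adjacent duplicate removal:
  Read 'e': push. Stack: e
  Read 'a': push. Stack: ea
  Read 'e': push. Stack: eae
  Read 'b': push. Stack: eaeb
  Read 'a': push. Stack: eaeba
  Read 'd': push. Stack: eaebad
  Read 'a': push. Stack: eaebada
  Read 'c': push. Stack: eaebadac
  Read 'a': push. Stack: eaebadaca
  Read 'd': push. Stack: eaebadacad
  Read 'a': push. Stack: eaebadacada
Final stack: "eaebadacada" (length 11)

11


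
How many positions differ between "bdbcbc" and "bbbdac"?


Comparing "bdbcbc" and "bbbdac" position by position:
  Position 0: 'b' vs 'b' => same
  Position 1: 'd' vs 'b' => DIFFER
  Position 2: 'b' vs 'b' => same
  Position 3: 'c' vs 'd' => DIFFER
  Position 4: 'b' vs 'a' => DIFFER
  Position 5: 'c' vs 'c' => same
Positions that differ: 3

3


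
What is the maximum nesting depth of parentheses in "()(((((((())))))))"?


Input: "()(((((((())))))))"
Tracking depth:
  Position 0 '(': depth becomes 1
  Position 1 ')': depth becomes 0
  Position 2 '(': depth becomes 1
  Position 3 '(': depth becomes 2
  Position 4 '(': depth becomes 3
  Position 5 '(': depth becomes 4
  Position 6 '(': depth becomes 5
  Position 7 '(': depth becomes 6
  Position 8 '(': depth becomes 7
  Position 9 '(': depth becomes 8
  Position 10 ')': depth becomes 7
  Position 11 ')': depth becomes 6
  Position 12 ')': depth becomes 5
  Position 13 ')': depth becomes 4
  Position 14 ')': depth becomes 3
  Position 15 ')': depth becomes 2
  Position 16 ')': depth becomes 1
  Position 17 ')': depth becomes 0
Maximum depth reached: 8

8


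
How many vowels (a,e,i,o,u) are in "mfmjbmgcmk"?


Input: mfmjbmgcmk
Checking each character:
  'm' at position 0: consonant
  'f' at position 1: consonant
  'm' at position 2: consonant
  'j' at position 3: consonant
  'b' at position 4: consonant
  'm' at position 5: consonant
  'g' at position 6: consonant
  'c' at position 7: consonant
  'm' at position 8: consonant
  'k' at position 9: consonant
Total vowels: 0

0


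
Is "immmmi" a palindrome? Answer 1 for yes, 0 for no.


Input: immmmi
Reversed: immmmi
  Compare pos 0 ('i') with pos 5 ('i'): match
  Compare pos 1 ('m') with pos 4 ('m'): match
  Compare pos 2 ('m') with pos 3 ('m'): match
Result: palindrome

1


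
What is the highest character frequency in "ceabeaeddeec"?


Input: ceabeaeddeec
Character counts:
  'a': 2
  'b': 1
  'c': 2
  'd': 2
  'e': 5
Maximum frequency: 5

5


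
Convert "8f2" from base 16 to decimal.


Input: "8f2" in base 16
Positional expansion:
  Digit '8' (value 8) x 16^2 = 2048
  Digit 'f' (value 15) x 16^1 = 240
  Digit '2' (value 2) x 16^0 = 2
Sum = 2290

2290


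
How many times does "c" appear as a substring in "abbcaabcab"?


Searching for "c" in "abbcaabcab"
Scanning each position:
  Position 0: "a" => no
  Position 1: "b" => no
  Position 2: "b" => no
  Position 3: "c" => MATCH
  Position 4: "a" => no
  Position 5: "a" => no
  Position 6: "b" => no
  Position 7: "c" => MATCH
  Position 8: "a" => no
  Position 9: "b" => no
Total occurrences: 2

2


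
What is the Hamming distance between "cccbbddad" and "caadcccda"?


Comparing "cccbbddad" and "caadcccda" position by position:
  Position 0: 'c' vs 'c' => same
  Position 1: 'c' vs 'a' => differ
  Position 2: 'c' vs 'a' => differ
  Position 3: 'b' vs 'd' => differ
  Position 4: 'b' vs 'c' => differ
  Position 5: 'd' vs 'c' => differ
  Position 6: 'd' vs 'c' => differ
  Position 7: 'a' vs 'd' => differ
  Position 8: 'd' vs 'a' => differ
Total differences (Hamming distance): 8

8


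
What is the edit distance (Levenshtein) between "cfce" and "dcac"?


Computing edit distance: "cfce" -> "dcac"
DP table:
           d    c    a    c
      0    1    2    3    4
  c   1    1    1    2    3
  f   2    2    2    2    3
  c   3    3    2    3    2
  e   4    4    3    3    3
Edit distance = dp[4][4] = 3

3


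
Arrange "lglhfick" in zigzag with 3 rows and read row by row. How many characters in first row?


Zigzag "lglhfick" into 3 rows:
Placing characters:
  'l' => row 0
  'g' => row 1
  'l' => row 2
  'h' => row 1
  'f' => row 0
  'i' => row 1
  'c' => row 2
  'k' => row 1
Rows:
  Row 0: "lf"
  Row 1: "ghik"
  Row 2: "lc"
First row length: 2

2


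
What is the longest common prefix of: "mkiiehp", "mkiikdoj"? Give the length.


Words: mkiiehp, mkiikdoj
  Position 0: all 'm' => match
  Position 1: all 'k' => match
  Position 2: all 'i' => match
  Position 3: all 'i' => match
  Position 4: ('e', 'k') => mismatch, stop
LCP = "mkii" (length 4)

4


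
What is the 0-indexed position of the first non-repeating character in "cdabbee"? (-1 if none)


Input: cdabbee
Character frequencies:
  'a': 1
  'b': 2
  'c': 1
  'd': 1
  'e': 2
Scanning left to right for freq == 1:
  Position 0 ('c'): unique! => answer = 0

0


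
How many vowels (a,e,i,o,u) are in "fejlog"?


Input: fejlog
Checking each character:
  'f' at position 0: consonant
  'e' at position 1: vowel (running total: 1)
  'j' at position 2: consonant
  'l' at position 3: consonant
  'o' at position 4: vowel (running total: 2)
  'g' at position 5: consonant
Total vowels: 2

2


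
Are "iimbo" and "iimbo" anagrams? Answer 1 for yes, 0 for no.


Strings: "iimbo", "iimbo"
Sorted first:  biimo
Sorted second: biimo
Sorted forms match => anagrams

1


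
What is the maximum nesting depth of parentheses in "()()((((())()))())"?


Input: "()()((((())()))())"
Tracking depth:
  Position 0 '(': depth becomes 1
  Position 1 ')': depth becomes 0
  Position 2 '(': depth becomes 1
  Position 3 ')': depth becomes 0
  Position 4 '(': depth becomes 1
  Position 5 '(': depth becomes 2
  Position 6 '(': depth becomes 3
  Position 7 '(': depth becomes 4
  Position 8 '(': depth becomes 5
  Position 9 ')': depth becomes 4
  Position 10 ')': depth becomes 3
  Position 11 '(': depth becomes 4
  Position 12 ')': depth becomes 3
  Position 13 ')': depth becomes 2
  Position 14 ')': depth becomes 1
  Position 15 '(': depth becomes 2
  Position 16 ')': depth becomes 1
  Position 17 ')': depth becomes 0
Maximum depth reached: 5

5


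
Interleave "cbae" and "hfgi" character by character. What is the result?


Interleaving "cbae" and "hfgi":
  Position 0: 'c' from first, 'h' from second => "ch"
  Position 1: 'b' from first, 'f' from second => "bf"
  Position 2: 'a' from first, 'g' from second => "ag"
  Position 3: 'e' from first, 'i' from second => "ei"
Result: chbfagei

chbfagei


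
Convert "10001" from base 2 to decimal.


Input: "10001" in base 2
Positional expansion:
  Digit '1' (value 1) x 2^4 = 16
  Digit '0' (value 0) x 2^3 = 0
  Digit '0' (value 0) x 2^2 = 0
  Digit '0' (value 0) x 2^1 = 0
  Digit '1' (value 1) x 2^0 = 1
Sum = 17

17


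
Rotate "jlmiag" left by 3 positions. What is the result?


Input: "jlmiag", rotate left by 3
First 3 characters: "jlm"
Remaining characters: "iag"
Concatenate remaining + first: "iag" + "jlm" = "iagjlm"

iagjlm


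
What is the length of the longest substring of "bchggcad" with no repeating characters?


Input: "bchggcad"
Sliding window (track last position of each char):
  Position 0 ('b'): window [0,0] length 1 -- new best
  Position 1 ('c'): window [0,1] length 2 -- new best
  Position 2 ('h'): window [0,2] length 3 -- new best
  Position 3 ('g'): window [0,3] length 4 -- new best
  Position 4 ('g'): repeat (last at 3), move window start to 4
  Position 4 ('g'): window [4,4] length 1
  Position 5 ('c'): window [4,5] length 2
  Position 6 ('a'): window [4,6] length 3
  Position 7 ('d'): window [4,7] length 4
Longest substring with no repeats: "bchg" with length 4

4


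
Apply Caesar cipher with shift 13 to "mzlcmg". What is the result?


Caesar cipher: shift "mzlcmg" by 13
  'm' (pos 12) + 13 = pos 25 = 'z'
  'z' (pos 25) + 13 = pos 12 = 'm'
  'l' (pos 11) + 13 = pos 24 = 'y'
  'c' (pos 2) + 13 = pos 15 = 'p'
  'm' (pos 12) + 13 = pos 25 = 'z'
  'g' (pos 6) + 13 = pos 19 = 't'
Result: zmypzt

zmypzt


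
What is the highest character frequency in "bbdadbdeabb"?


Input: bbdadbdeabb
Character counts:
  'a': 2
  'b': 5
  'd': 3
  'e': 1
Maximum frequency: 5

5


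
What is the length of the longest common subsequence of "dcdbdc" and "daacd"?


LCS of "dcdbdc" and "daacd"
DP table:
           d    a    a    c    d
      0    0    0    0    0    0
  d   0    1    1    1    1    1
  c   0    1    1    1    2    2
  d   0    1    1    1    2    3
  b   0    1    1    1    2    3
  d   0    1    1    1    2    3
  c   0    1    1    1    2    3
LCS length = dp[6][5] = 3

3


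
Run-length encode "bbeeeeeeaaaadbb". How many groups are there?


Input: bbeeeeeeaaaadbb
Scanning for consecutive runs:
  Group 1: 'b' x 2 (positions 0-1)
  Group 2: 'e' x 6 (positions 2-7)
  Group 3: 'a' x 4 (positions 8-11)
  Group 4: 'd' x 1 (positions 12-12)
  Group 5: 'b' x 2 (positions 13-14)
Total groups: 5

5


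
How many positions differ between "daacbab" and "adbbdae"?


Comparing "daacbab" and "adbbdae" position by position:
  Position 0: 'd' vs 'a' => DIFFER
  Position 1: 'a' vs 'd' => DIFFER
  Position 2: 'a' vs 'b' => DIFFER
  Position 3: 'c' vs 'b' => DIFFER
  Position 4: 'b' vs 'd' => DIFFER
  Position 5: 'a' vs 'a' => same
  Position 6: 'b' vs 'e' => DIFFER
Positions that differ: 6

6


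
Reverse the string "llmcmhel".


Input: llmcmhel
Reading characters right to left:
  Position 7: 'l'
  Position 6: 'e'
  Position 5: 'h'
  Position 4: 'm'
  Position 3: 'c'
  Position 2: 'm'
  Position 1: 'l'
  Position 0: 'l'
Reversed: lehmcmll

lehmcmll


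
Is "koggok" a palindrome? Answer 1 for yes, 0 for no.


Input: koggok
Reversed: koggok
  Compare pos 0 ('k') with pos 5 ('k'): match
  Compare pos 1 ('o') with pos 4 ('o'): match
  Compare pos 2 ('g') with pos 3 ('g'): match
Result: palindrome

1


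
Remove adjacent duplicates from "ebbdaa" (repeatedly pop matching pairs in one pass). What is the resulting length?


Input: ebbdaa
Stack-based adjacent duplicate removal:
  Read 'e': push. Stack: e
  Read 'b': push. Stack: eb
  Read 'b': matches stack top 'b' => pop. Stack: e
  Read 'd': push. Stack: ed
  Read 'a': push. Stack: eda
  Read 'a': matches stack top 'a' => pop. Stack: ed
Final stack: "ed" (length 2)

2


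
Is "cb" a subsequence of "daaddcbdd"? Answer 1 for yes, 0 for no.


Check if "cb" is a subsequence of "daaddcbdd"
Greedy scan:
  Position 0 ('d'): no match needed
  Position 1 ('a'): no match needed
  Position 2 ('a'): no match needed
  Position 3 ('d'): no match needed
  Position 4 ('d'): no match needed
  Position 5 ('c'): matches sub[0] = 'c'
  Position 6 ('b'): matches sub[1] = 'b'
  Position 7 ('d'): no match needed
  Position 8 ('d'): no match needed
All 2 characters matched => is a subsequence

1


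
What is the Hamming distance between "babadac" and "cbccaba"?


Comparing "babadac" and "cbccaba" position by position:
  Position 0: 'b' vs 'c' => differ
  Position 1: 'a' vs 'b' => differ
  Position 2: 'b' vs 'c' => differ
  Position 3: 'a' vs 'c' => differ
  Position 4: 'd' vs 'a' => differ
  Position 5: 'a' vs 'b' => differ
  Position 6: 'c' vs 'a' => differ
Total differences (Hamming distance): 7

7


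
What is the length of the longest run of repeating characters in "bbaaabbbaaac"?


Input: "bbaaabbbaaac"
Scanning for longest run:
  Position 1 ('b'): continues run of 'b', length=2
  Position 2 ('a'): new char, reset run to 1
  Position 3 ('a'): continues run of 'a', length=2
  Position 4 ('a'): continues run of 'a', length=3
  Position 5 ('b'): new char, reset run to 1
  Position 6 ('b'): continues run of 'b', length=2
  Position 7 ('b'): continues run of 'b', length=3
  Position 8 ('a'): new char, reset run to 1
  Position 9 ('a'): continues run of 'a', length=2
  Position 10 ('a'): continues run of 'a', length=3
  Position 11 ('c'): new char, reset run to 1
Longest run: 'a' with length 3

3


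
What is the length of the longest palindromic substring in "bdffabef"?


Input: "bdffabef"
Checking substrings for palindromes:
  [2:4] "ff" (len 2) => palindrome
Longest palindromic substring: "ff" with length 2

2


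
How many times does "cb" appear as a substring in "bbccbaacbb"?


Searching for "cb" in "bbccbaacbb"
Scanning each position:
  Position 0: "bb" => no
  Position 1: "bc" => no
  Position 2: "cc" => no
  Position 3: "cb" => MATCH
  Position 4: "ba" => no
  Position 5: "aa" => no
  Position 6: "ac" => no
  Position 7: "cb" => MATCH
  Position 8: "bb" => no
Total occurrences: 2

2


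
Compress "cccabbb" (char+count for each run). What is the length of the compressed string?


Input: cccabbb
Runs:
  'c' x 3 => "c3"
  'a' x 1 => "a1"
  'b' x 3 => "b3"
Compressed: "c3a1b3"
Compressed length: 6

6


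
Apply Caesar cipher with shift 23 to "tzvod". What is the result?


Caesar cipher: shift "tzvod" by 23
  't' (pos 19) + 23 = pos 16 = 'q'
  'z' (pos 25) + 23 = pos 22 = 'w'
  'v' (pos 21) + 23 = pos 18 = 's'
  'o' (pos 14) + 23 = pos 11 = 'l'
  'd' (pos 3) + 23 = pos 0 = 'a'
Result: qwsla

qwsla


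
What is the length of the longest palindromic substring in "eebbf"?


Input: "eebbf"
Checking substrings for palindromes:
  [0:2] "ee" (len 2) => palindrome
  [2:4] "bb" (len 2) => palindrome
Longest palindromic substring: "ee" with length 2

2


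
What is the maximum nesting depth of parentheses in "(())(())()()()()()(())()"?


Input: "(())(())()()()()()(())()"
Tracking depth:
  Position 0 '(': depth becomes 1
  Position 1 '(': depth becomes 2
  Position 2 ')': depth becomes 1
  Position 3 ')': depth becomes 0
  Position 4 '(': depth becomes 1
  Position 5 '(': depth becomes 2
  Position 6 ')': depth becomes 1
  Position 7 ')': depth becomes 0
  Position 8 '(': depth becomes 1
  Position 9 ')': depth becomes 0
  Position 10 '(': depth becomes 1
  Position 11 ')': depth becomes 0
  Position 12 '(': depth becomes 1
  Position 13 ')': depth becomes 0
  Position 14 '(': depth becomes 1
  Position 15 ')': depth becomes 0
  Position 16 '(': depth becomes 1
  Position 17 ')': depth becomes 0
  Position 18 '(': depth becomes 1
  Position 19 '(': depth becomes 2
  Position 20 ')': depth becomes 1
  Position 21 ')': depth becomes 0
  Position 22 '(': depth becomes 1
  Position 23 ')': depth becomes 0
Maximum depth reached: 2

2


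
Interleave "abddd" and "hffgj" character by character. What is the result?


Interleaving "abddd" and "hffgj":
  Position 0: 'a' from first, 'h' from second => "ah"
  Position 1: 'b' from first, 'f' from second => "bf"
  Position 2: 'd' from first, 'f' from second => "df"
  Position 3: 'd' from first, 'g' from second => "dg"
  Position 4: 'd' from first, 'j' from second => "dj"
Result: ahbfdfdgdj

ahbfdfdgdj


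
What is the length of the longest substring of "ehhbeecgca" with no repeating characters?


Input: "ehhbeecgca"
Sliding window (track last position of each char):
  Position 0 ('e'): window [0,0] length 1 -- new best
  Position 1 ('h'): window [0,1] length 2 -- new best
  Position 2 ('h'): repeat (last at 1), move window start to 2
  Position 2 ('h'): window [2,2] length 1
  Position 3 ('b'): window [2,3] length 2
  Position 4 ('e'): window [2,4] length 3 -- new best
  Position 5 ('e'): repeat (last at 4), move window start to 5
  Position 5 ('e'): window [5,5] length 1
  Position 6 ('c'): window [5,6] length 2
  Position 7 ('g'): window [5,7] length 3
  Position 8 ('c'): repeat (last at 6), move window start to 7
  Position 8 ('c'): window [7,8] length 2
  Position 9 ('a'): window [7,9] length 3
Longest substring with no repeats: "hbe" with length 3

3


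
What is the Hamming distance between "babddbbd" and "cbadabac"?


Comparing "babddbbd" and "cbadabac" position by position:
  Position 0: 'b' vs 'c' => differ
  Position 1: 'a' vs 'b' => differ
  Position 2: 'b' vs 'a' => differ
  Position 3: 'd' vs 'd' => same
  Position 4: 'd' vs 'a' => differ
  Position 5: 'b' vs 'b' => same
  Position 6: 'b' vs 'a' => differ
  Position 7: 'd' vs 'c' => differ
Total differences (Hamming distance): 6

6


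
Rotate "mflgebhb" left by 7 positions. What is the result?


Input: "mflgebhb", rotate left by 7
First 7 characters: "mflgebh"
Remaining characters: "b"
Concatenate remaining + first: "b" + "mflgebh" = "bmflgebh"

bmflgebh


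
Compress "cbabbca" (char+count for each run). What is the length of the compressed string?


Input: cbabbca
Runs:
  'c' x 1 => "c1"
  'b' x 1 => "b1"
  'a' x 1 => "a1"
  'b' x 2 => "b2"
  'c' x 1 => "c1"
  'a' x 1 => "a1"
Compressed: "c1b1a1b2c1a1"
Compressed length: 12

12


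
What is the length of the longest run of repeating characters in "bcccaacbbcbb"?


Input: "bcccaacbbcbb"
Scanning for longest run:
  Position 1 ('c'): new char, reset run to 1
  Position 2 ('c'): continues run of 'c', length=2
  Position 3 ('c'): continues run of 'c', length=3
  Position 4 ('a'): new char, reset run to 1
  Position 5 ('a'): continues run of 'a', length=2
  Position 6 ('c'): new char, reset run to 1
  Position 7 ('b'): new char, reset run to 1
  Position 8 ('b'): continues run of 'b', length=2
  Position 9 ('c'): new char, reset run to 1
  Position 10 ('b'): new char, reset run to 1
  Position 11 ('b'): continues run of 'b', length=2
Longest run: 'c' with length 3

3


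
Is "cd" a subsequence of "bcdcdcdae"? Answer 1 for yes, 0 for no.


Check if "cd" is a subsequence of "bcdcdcdae"
Greedy scan:
  Position 0 ('b'): no match needed
  Position 1 ('c'): matches sub[0] = 'c'
  Position 2 ('d'): matches sub[1] = 'd'
  Position 3 ('c'): no match needed
  Position 4 ('d'): no match needed
  Position 5 ('c'): no match needed
  Position 6 ('d'): no match needed
  Position 7 ('a'): no match needed
  Position 8 ('e'): no match needed
All 2 characters matched => is a subsequence

1


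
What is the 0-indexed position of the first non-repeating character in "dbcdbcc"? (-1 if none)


Input: dbcdbcc
Character frequencies:
  'b': 2
  'c': 3
  'd': 2
Scanning left to right for freq == 1:
  Position 0 ('d'): freq=2, skip
  Position 1 ('b'): freq=2, skip
  Position 2 ('c'): freq=3, skip
  Position 3 ('d'): freq=2, skip
  Position 4 ('b'): freq=2, skip
  Position 5 ('c'): freq=3, skip
  Position 6 ('c'): freq=3, skip
  No unique character found => answer = -1

-1


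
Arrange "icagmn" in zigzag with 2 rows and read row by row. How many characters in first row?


Zigzag "icagmn" into 2 rows:
Placing characters:
  'i' => row 0
  'c' => row 1
  'a' => row 0
  'g' => row 1
  'm' => row 0
  'n' => row 1
Rows:
  Row 0: "iam"
  Row 1: "cgn"
First row length: 3

3


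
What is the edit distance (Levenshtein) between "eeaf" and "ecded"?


Computing edit distance: "eeaf" -> "ecded"
DP table:
           e    c    d    e    d
      0    1    2    3    4    5
  e   1    0    1    2    3    4
  e   2    1    1    2    2    3
  a   3    2    2    2    3    3
  f   4    3    3    3    3    4
Edit distance = dp[4][5] = 4

4


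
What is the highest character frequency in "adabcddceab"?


Input: adabcddceab
Character counts:
  'a': 3
  'b': 2
  'c': 2
  'd': 3
  'e': 1
Maximum frequency: 3

3


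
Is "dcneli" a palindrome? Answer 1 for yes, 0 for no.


Input: dcneli
Reversed: ilencd
  Compare pos 0 ('d') with pos 5 ('i'): MISMATCH
  Compare pos 1 ('c') with pos 4 ('l'): MISMATCH
  Compare pos 2 ('n') with pos 3 ('e'): MISMATCH
Result: not a palindrome

0


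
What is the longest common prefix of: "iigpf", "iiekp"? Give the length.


Words: iigpf, iiekp
  Position 0: all 'i' => match
  Position 1: all 'i' => match
  Position 2: ('g', 'e') => mismatch, stop
LCP = "ii" (length 2)

2


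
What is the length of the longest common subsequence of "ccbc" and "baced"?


LCS of "ccbc" and "baced"
DP table:
           b    a    c    e    d
      0    0    0    0    0    0
  c   0    0    0    1    1    1
  c   0    0    0    1    1    1
  b   0    1    1    1    1    1
  c   0    1    1    2    2    2
LCS length = dp[4][5] = 2

2


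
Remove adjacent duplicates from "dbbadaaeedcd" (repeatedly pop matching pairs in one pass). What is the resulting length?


Input: dbbadaaeedcd
Stack-based adjacent duplicate removal:
  Read 'd': push. Stack: d
  Read 'b': push. Stack: db
  Read 'b': matches stack top 'b' => pop. Stack: d
  Read 'a': push. Stack: da
  Read 'd': push. Stack: dad
  Read 'a': push. Stack: dada
  Read 'a': matches stack top 'a' => pop. Stack: dad
  Read 'e': push. Stack: dade
  Read 'e': matches stack top 'e' => pop. Stack: dad
  Read 'd': matches stack top 'd' => pop. Stack: da
  Read 'c': push. Stack: dac
  Read 'd': push. Stack: dacd
Final stack: "dacd" (length 4)

4


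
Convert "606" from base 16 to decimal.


Input: "606" in base 16
Positional expansion:
  Digit '6' (value 6) x 16^2 = 1536
  Digit '0' (value 0) x 16^1 = 0
  Digit '6' (value 6) x 16^0 = 6
Sum = 1542

1542


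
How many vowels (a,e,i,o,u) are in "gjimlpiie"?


Input: gjimlpiie
Checking each character:
  'g' at position 0: consonant
  'j' at position 1: consonant
  'i' at position 2: vowel (running total: 1)
  'm' at position 3: consonant
  'l' at position 4: consonant
  'p' at position 5: consonant
  'i' at position 6: vowel (running total: 2)
  'i' at position 7: vowel (running total: 3)
  'e' at position 8: vowel (running total: 4)
Total vowels: 4

4


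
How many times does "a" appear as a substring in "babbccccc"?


Searching for "a" in "babbccccc"
Scanning each position:
  Position 0: "b" => no
  Position 1: "a" => MATCH
  Position 2: "b" => no
  Position 3: "b" => no
  Position 4: "c" => no
  Position 5: "c" => no
  Position 6: "c" => no
  Position 7: "c" => no
  Position 8: "c" => no
Total occurrences: 1

1


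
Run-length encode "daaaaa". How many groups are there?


Input: daaaaa
Scanning for consecutive runs:
  Group 1: 'd' x 1 (positions 0-0)
  Group 2: 'a' x 5 (positions 1-5)
Total groups: 2

2


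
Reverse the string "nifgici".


Input: nifgici
Reading characters right to left:
  Position 6: 'i'
  Position 5: 'c'
  Position 4: 'i'
  Position 3: 'g'
  Position 2: 'f'
  Position 1: 'i'
  Position 0: 'n'
Reversed: icigfin

icigfin


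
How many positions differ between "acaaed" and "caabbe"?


Comparing "acaaed" and "caabbe" position by position:
  Position 0: 'a' vs 'c' => DIFFER
  Position 1: 'c' vs 'a' => DIFFER
  Position 2: 'a' vs 'a' => same
  Position 3: 'a' vs 'b' => DIFFER
  Position 4: 'e' vs 'b' => DIFFER
  Position 5: 'd' vs 'e' => DIFFER
Positions that differ: 5

5


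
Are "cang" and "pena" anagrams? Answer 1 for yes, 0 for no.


Strings: "cang", "pena"
Sorted first:  acgn
Sorted second: aenp
Differ at position 1: 'c' vs 'e' => not anagrams

0


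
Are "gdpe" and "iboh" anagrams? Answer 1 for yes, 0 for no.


Strings: "gdpe", "iboh"
Sorted first:  degp
Sorted second: bhio
Differ at position 0: 'd' vs 'b' => not anagrams

0


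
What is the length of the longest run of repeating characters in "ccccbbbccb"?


Input: "ccccbbbccb"
Scanning for longest run:
  Position 1 ('c'): continues run of 'c', length=2
  Position 2 ('c'): continues run of 'c', length=3
  Position 3 ('c'): continues run of 'c', length=4
  Position 4 ('b'): new char, reset run to 1
  Position 5 ('b'): continues run of 'b', length=2
  Position 6 ('b'): continues run of 'b', length=3
  Position 7 ('c'): new char, reset run to 1
  Position 8 ('c'): continues run of 'c', length=2
  Position 9 ('b'): new char, reset run to 1
Longest run: 'c' with length 4

4


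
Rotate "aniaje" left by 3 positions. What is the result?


Input: "aniaje", rotate left by 3
First 3 characters: "ani"
Remaining characters: "aje"
Concatenate remaining + first: "aje" + "ani" = "ajeani"

ajeani


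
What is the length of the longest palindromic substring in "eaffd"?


Input: "eaffd"
Checking substrings for palindromes:
  [2:4] "ff" (len 2) => palindrome
Longest palindromic substring: "ff" with length 2

2


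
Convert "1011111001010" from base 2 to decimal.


Input: "1011111001010" in base 2
Positional expansion:
  Digit '1' (value 1) x 2^12 = 4096
  Digit '0' (value 0) x 2^11 = 0
  Digit '1' (value 1) x 2^10 = 1024
  Digit '1' (value 1) x 2^9 = 512
  Digit '1' (value 1) x 2^8 = 256
  Digit '1' (value 1) x 2^7 = 128
  Digit '1' (value 1) x 2^6 = 64
  Digit '0' (value 0) x 2^5 = 0
  Digit '0' (value 0) x 2^4 = 0
  Digit '1' (value 1) x 2^3 = 8
  Digit '0' (value 0) x 2^2 = 0
  Digit '1' (value 1) x 2^1 = 2
  Digit '0' (value 0) x 2^0 = 0
Sum = 6090

6090


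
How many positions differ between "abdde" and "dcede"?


Comparing "abdde" and "dcede" position by position:
  Position 0: 'a' vs 'd' => DIFFER
  Position 1: 'b' vs 'c' => DIFFER
  Position 2: 'd' vs 'e' => DIFFER
  Position 3: 'd' vs 'd' => same
  Position 4: 'e' vs 'e' => same
Positions that differ: 3

3


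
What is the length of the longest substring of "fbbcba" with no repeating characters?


Input: "fbbcba"
Sliding window (track last position of each char):
  Position 0 ('f'): window [0,0] length 1 -- new best
  Position 1 ('b'): window [0,1] length 2 -- new best
  Position 2 ('b'): repeat (last at 1), move window start to 2
  Position 2 ('b'): window [2,2] length 1
  Position 3 ('c'): window [2,3] length 2
  Position 4 ('b'): repeat (last at 2), move window start to 3
  Position 4 ('b'): window [3,4] length 2
  Position 5 ('a'): window [3,5] length 3 -- new best
Longest substring with no repeats: "cba" with length 3

3


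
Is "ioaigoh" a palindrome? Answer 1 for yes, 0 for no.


Input: ioaigoh
Reversed: hogiaoi
  Compare pos 0 ('i') with pos 6 ('h'): MISMATCH
  Compare pos 1 ('o') with pos 5 ('o'): match
  Compare pos 2 ('a') with pos 4 ('g'): MISMATCH
Result: not a palindrome

0


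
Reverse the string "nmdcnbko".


Input: nmdcnbko
Reading characters right to left:
  Position 7: 'o'
  Position 6: 'k'
  Position 5: 'b'
  Position 4: 'n'
  Position 3: 'c'
  Position 2: 'd'
  Position 1: 'm'
  Position 0: 'n'
Reversed: okbncdmn

okbncdmn


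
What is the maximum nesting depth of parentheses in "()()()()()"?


Input: "()()()()()"
Tracking depth:
  Position 0 '(': depth becomes 1
  Position 1 ')': depth becomes 0
  Position 2 '(': depth becomes 1
  Position 3 ')': depth becomes 0
  Position 4 '(': depth becomes 1
  Position 5 ')': depth becomes 0
  Position 6 '(': depth becomes 1
  Position 7 ')': depth becomes 0
  Position 8 '(': depth becomes 1
  Position 9 ')': depth becomes 0
Maximum depth reached: 1

1


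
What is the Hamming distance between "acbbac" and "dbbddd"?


Comparing "acbbac" and "dbbddd" position by position:
  Position 0: 'a' vs 'd' => differ
  Position 1: 'c' vs 'b' => differ
  Position 2: 'b' vs 'b' => same
  Position 3: 'b' vs 'd' => differ
  Position 4: 'a' vs 'd' => differ
  Position 5: 'c' vs 'd' => differ
Total differences (Hamming distance): 5

5


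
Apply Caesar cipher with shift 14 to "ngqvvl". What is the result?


Caesar cipher: shift "ngqvvl" by 14
  'n' (pos 13) + 14 = pos 1 = 'b'
  'g' (pos 6) + 14 = pos 20 = 'u'
  'q' (pos 16) + 14 = pos 4 = 'e'
  'v' (pos 21) + 14 = pos 9 = 'j'
  'v' (pos 21) + 14 = pos 9 = 'j'
  'l' (pos 11) + 14 = pos 25 = 'z'
Result: buejjz

buejjz


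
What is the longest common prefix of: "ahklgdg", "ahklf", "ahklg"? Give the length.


Words: ahklgdg, ahklf, ahklg
  Position 0: all 'a' => match
  Position 1: all 'h' => match
  Position 2: all 'k' => match
  Position 3: all 'l' => match
  Position 4: ('g', 'f', 'g') => mismatch, stop
LCP = "ahkl" (length 4)

4


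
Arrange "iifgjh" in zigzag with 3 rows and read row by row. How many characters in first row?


Zigzag "iifgjh" into 3 rows:
Placing characters:
  'i' => row 0
  'i' => row 1
  'f' => row 2
  'g' => row 1
  'j' => row 0
  'h' => row 1
Rows:
  Row 0: "ij"
  Row 1: "igh"
  Row 2: "f"
First row length: 2

2


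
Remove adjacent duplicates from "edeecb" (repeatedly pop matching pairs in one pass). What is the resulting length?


Input: edeecb
Stack-based adjacent duplicate removal:
  Read 'e': push. Stack: e
  Read 'd': push. Stack: ed
  Read 'e': push. Stack: ede
  Read 'e': matches stack top 'e' => pop. Stack: ed
  Read 'c': push. Stack: edc
  Read 'b': push. Stack: edcb
Final stack: "edcb" (length 4)

4


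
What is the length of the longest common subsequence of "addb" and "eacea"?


LCS of "addb" and "eacea"
DP table:
           e    a    c    e    a
      0    0    0    0    0    0
  a   0    0    1    1    1    1
  d   0    0    1    1    1    1
  d   0    0    1    1    1    1
  b   0    0    1    1    1    1
LCS length = dp[4][5] = 1

1


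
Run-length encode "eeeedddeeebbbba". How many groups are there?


Input: eeeedddeeebbbba
Scanning for consecutive runs:
  Group 1: 'e' x 4 (positions 0-3)
  Group 2: 'd' x 3 (positions 4-6)
  Group 3: 'e' x 3 (positions 7-9)
  Group 4: 'b' x 4 (positions 10-13)
  Group 5: 'a' x 1 (positions 14-14)
Total groups: 5

5


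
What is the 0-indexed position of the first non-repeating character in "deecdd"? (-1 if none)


Input: deecdd
Character frequencies:
  'c': 1
  'd': 3
  'e': 2
Scanning left to right for freq == 1:
  Position 0 ('d'): freq=3, skip
  Position 1 ('e'): freq=2, skip
  Position 2 ('e'): freq=2, skip
  Position 3 ('c'): unique! => answer = 3

3


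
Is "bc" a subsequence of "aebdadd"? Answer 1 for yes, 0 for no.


Check if "bc" is a subsequence of "aebdadd"
Greedy scan:
  Position 0 ('a'): no match needed
  Position 1 ('e'): no match needed
  Position 2 ('b'): matches sub[0] = 'b'
  Position 3 ('d'): no match needed
  Position 4 ('a'): no match needed
  Position 5 ('d'): no match needed
  Position 6 ('d'): no match needed
Only matched 1/2 characters => not a subsequence

0


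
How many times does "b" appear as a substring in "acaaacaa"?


Searching for "b" in "acaaacaa"
Scanning each position:
  Position 0: "a" => no
  Position 1: "c" => no
  Position 2: "a" => no
  Position 3: "a" => no
  Position 4: "a" => no
  Position 5: "c" => no
  Position 6: "a" => no
  Position 7: "a" => no
Total occurrences: 0

0


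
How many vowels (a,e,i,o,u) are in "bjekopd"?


Input: bjekopd
Checking each character:
  'b' at position 0: consonant
  'j' at position 1: consonant
  'e' at position 2: vowel (running total: 1)
  'k' at position 3: consonant
  'o' at position 4: vowel (running total: 2)
  'p' at position 5: consonant
  'd' at position 6: consonant
Total vowels: 2

2
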